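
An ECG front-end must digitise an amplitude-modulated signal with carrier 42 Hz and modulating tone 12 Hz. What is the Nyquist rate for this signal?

108 Hz

AM sidebands sit at fc ± fm = 30 Hz and 54 Hz.
Highest-frequency component: 54 Hz.
Nyquist rate = 2 × 54 Hz = 108 Hz.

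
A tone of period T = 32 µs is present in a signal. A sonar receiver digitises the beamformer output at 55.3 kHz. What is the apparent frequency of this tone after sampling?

T = 32 µs → f = 1/T = 31.25 kHz.
31.25 kHz > fs/2 = 27.65 kHz, folds to fs − 31.25 kHz = 24.05 kHz.

24.05 kHz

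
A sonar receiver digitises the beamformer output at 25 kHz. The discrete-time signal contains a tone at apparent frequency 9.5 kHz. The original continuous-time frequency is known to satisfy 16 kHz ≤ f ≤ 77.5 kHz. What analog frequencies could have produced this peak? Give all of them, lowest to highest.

34.5 kHz, 40.5 kHz, 59.5 kHz, 65.5 kHz

Frequencies that alias to 9.5 kHz are k·fs ± 9.5 kHz for integer k ≥ 0.
k=0: 9.5 kHz.
k=1: 15.5 kHz, 34.5 kHz.
k=2: 40.5 kHz, 59.5 kHz.
k=3: 65.5 kHz, 84.5 kHz.
k=4: 90.5 kHz, 109.5 kHz.
Within [16 kHz, 77.5 kHz]: 34.5 kHz, 40.5 kHz, 59.5 kHz, 65.5 kHz.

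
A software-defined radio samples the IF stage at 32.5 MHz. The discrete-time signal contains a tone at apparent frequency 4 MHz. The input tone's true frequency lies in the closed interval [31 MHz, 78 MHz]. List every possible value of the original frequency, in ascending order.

36.5 MHz, 61 MHz, 69 MHz

Frequencies that alias to 4 MHz are k·fs ± 4 MHz for integer k ≥ 0.
k=0: 4 MHz.
k=1: 28.5 MHz, 36.5 MHz.
k=2: 61 MHz, 69 MHz.
k=3: 93.5 MHz, 101.5 MHz.
Within [31 MHz, 78 MHz]: 36.5 MHz, 61 MHz, 69 MHz.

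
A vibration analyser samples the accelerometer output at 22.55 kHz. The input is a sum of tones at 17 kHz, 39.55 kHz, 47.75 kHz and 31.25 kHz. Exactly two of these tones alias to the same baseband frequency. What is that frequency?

5.55 kHz

fs/2 = 11.275 kHz.
17 kHz > fs/2 = 11.275 kHz, folds to fs − 17 kHz = 5.55 kHz.
39.55 kHz mod fs = 17 kHz.
17 kHz > fs/2 = 11.275 kHz, folds to fs − 17 kHz = 5.55 kHz.
47.75 kHz mod fs = 2.65 kHz.
2.65 kHz ≤ fs/2 = 11.275 kHz, appears at 2.65 kHz.
31.25 kHz mod fs = 8.7 kHz.
8.7 kHz ≤ fs/2 = 11.275 kHz, appears at 8.7 kHz.
17 kHz and 39.55 kHz both map to 5.55 kHz.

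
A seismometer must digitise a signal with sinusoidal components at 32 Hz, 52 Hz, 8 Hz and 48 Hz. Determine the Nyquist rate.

104 Hz

Highest-frequency component: 52 Hz.
Nyquist rate = 2 × 52 Hz = 104 Hz.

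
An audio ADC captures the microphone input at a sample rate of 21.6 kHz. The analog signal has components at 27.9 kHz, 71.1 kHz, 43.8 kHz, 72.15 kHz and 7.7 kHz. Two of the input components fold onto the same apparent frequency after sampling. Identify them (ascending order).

fs/2 = 10.8 kHz.
27.9 kHz mod fs = 6.3 kHz.
6.3 kHz ≤ fs/2 = 10.8 kHz, appears at 6.3 kHz.
71.1 kHz mod fs = 6.3 kHz.
6.3 kHz ≤ fs/2 = 10.8 kHz, appears at 6.3 kHz.
43.8 kHz mod fs = 0.6 kHz.
0.6 kHz ≤ fs/2 = 10.8 kHz, appears at 0.6 kHz.
72.15 kHz mod fs = 7.35 kHz.
7.35 kHz ≤ fs/2 = 10.8 kHz, appears at 7.35 kHz.
7.7 kHz ≤ fs/2 = 10.8 kHz, passes unchanged.
27.9 kHz and 71.1 kHz both map to 6.3 kHz.

27.9 kHz, 71.1 kHz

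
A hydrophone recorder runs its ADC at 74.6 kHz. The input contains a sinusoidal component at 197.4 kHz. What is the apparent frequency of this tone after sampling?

197.4 kHz mod fs = 48.2 kHz.
48.2 kHz > fs/2 = 37.3 kHz, folds to fs − 48.2 kHz = 26.4 kHz.

26.4 kHz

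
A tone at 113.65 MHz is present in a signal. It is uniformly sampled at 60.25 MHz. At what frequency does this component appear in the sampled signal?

113.65 MHz mod fs = 53.4 MHz.
53.4 MHz > fs/2 = 30.125 MHz, folds to fs − 53.4 MHz = 6.85 MHz.

6.85 MHz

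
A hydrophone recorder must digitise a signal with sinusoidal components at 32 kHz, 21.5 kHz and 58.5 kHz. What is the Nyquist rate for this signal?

Highest-frequency component: 58.5 kHz.
Nyquist rate = 2 × 58.5 kHz = 117 kHz.

117 kHz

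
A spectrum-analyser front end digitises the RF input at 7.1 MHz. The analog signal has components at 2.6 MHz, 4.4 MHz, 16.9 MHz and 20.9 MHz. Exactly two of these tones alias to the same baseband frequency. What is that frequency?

fs/2 = 3.55 MHz.
2.6 MHz ≤ fs/2 = 3.55 MHz, passes unchanged.
4.4 MHz > fs/2 = 3.55 MHz, folds to fs − 4.4 MHz = 2.7 MHz.
16.9 MHz mod fs = 2.7 MHz.
2.7 MHz ≤ fs/2 = 3.55 MHz, appears at 2.7 MHz.
20.9 MHz mod fs = 6.7 MHz.
6.7 MHz > fs/2 = 3.55 MHz, folds to fs − 6.7 MHz = 0.4 MHz.
4.4 MHz and 16.9 MHz both map to 2.7 MHz.

2.7 MHz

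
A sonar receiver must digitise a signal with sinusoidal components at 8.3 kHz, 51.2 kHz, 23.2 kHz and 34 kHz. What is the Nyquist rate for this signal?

Highest-frequency component: 51.2 kHz.
Nyquist rate = 2 × 51.2 kHz = 102.4 kHz.

102.4 kHz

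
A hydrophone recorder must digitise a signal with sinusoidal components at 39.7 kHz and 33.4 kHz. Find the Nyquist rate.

79.4 kHz

Highest-frequency component: 39.7 kHz.
Nyquist rate = 2 × 39.7 kHz = 79.4 kHz.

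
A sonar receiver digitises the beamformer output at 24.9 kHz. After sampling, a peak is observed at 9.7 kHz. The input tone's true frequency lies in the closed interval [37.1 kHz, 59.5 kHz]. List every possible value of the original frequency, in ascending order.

Frequencies that alias to 9.7 kHz are k·fs ± 9.7 kHz for integer k ≥ 0.
k=0: 9.7 kHz.
k=1: 15.2 kHz, 34.6 kHz.
k=2: 40.1 kHz, 59.5 kHz.
k=3: 65 kHz, 84.4 kHz.
Within [37.1 kHz, 59.5 kHz]: 40.1 kHz, 59.5 kHz.

40.1 kHz, 59.5 kHz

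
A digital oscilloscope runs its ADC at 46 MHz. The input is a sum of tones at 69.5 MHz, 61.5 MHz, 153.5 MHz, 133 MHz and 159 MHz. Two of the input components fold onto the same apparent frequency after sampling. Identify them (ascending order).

fs/2 = 23 MHz.
69.5 MHz mod fs = 23.5 MHz.
23.5 MHz > fs/2 = 23 MHz, folds to fs − 23.5 MHz = 22.5 MHz.
61.5 MHz mod fs = 15.5 MHz.
15.5 MHz ≤ fs/2 = 23 MHz, appears at 15.5 MHz.
153.5 MHz mod fs = 15.5 MHz.
15.5 MHz ≤ fs/2 = 23 MHz, appears at 15.5 MHz.
133 MHz mod fs = 41 MHz.
41 MHz > fs/2 = 23 MHz, folds to fs − 41 MHz = 5 MHz.
159 MHz mod fs = 21 MHz.
21 MHz ≤ fs/2 = 23 MHz, appears at 21 MHz.
61.5 MHz and 153.5 MHz both map to 15.5 MHz.

61.5 MHz, 153.5 MHz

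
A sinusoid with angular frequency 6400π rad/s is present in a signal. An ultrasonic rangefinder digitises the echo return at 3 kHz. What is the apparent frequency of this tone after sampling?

ω = 6400π rad/s → f = ω/(2π) = 3200 Hz = 3.2 kHz.
3.2 kHz mod fs = 0.2 kHz.
0.2 kHz ≤ fs/2 = 1.5 kHz, appears at 0.2 kHz.

0.2 kHz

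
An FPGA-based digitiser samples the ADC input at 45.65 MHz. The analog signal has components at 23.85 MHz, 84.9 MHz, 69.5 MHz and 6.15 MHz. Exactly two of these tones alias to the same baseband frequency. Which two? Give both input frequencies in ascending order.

23.85 MHz, 69.5 MHz

fs/2 = 22.825 MHz.
23.85 MHz > fs/2 = 22.825 MHz, folds to fs − 23.85 MHz = 21.8 MHz.
84.9 MHz mod fs = 39.25 MHz.
39.25 MHz > fs/2 = 22.825 MHz, folds to fs − 39.25 MHz = 6.4 MHz.
69.5 MHz mod fs = 23.85 MHz.
23.85 MHz > fs/2 = 22.825 MHz, folds to fs − 23.85 MHz = 21.8 MHz.
6.15 MHz ≤ fs/2 = 22.825 MHz, passes unchanged.
23.85 MHz and 69.5 MHz both map to 21.8 MHz.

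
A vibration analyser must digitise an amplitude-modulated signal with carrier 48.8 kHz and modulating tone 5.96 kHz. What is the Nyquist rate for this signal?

AM sidebands sit at fc ± fm = 42.84 kHz and 54.76 kHz.
Highest-frequency component: 54.76 kHz.
Nyquist rate = 2 × 54.76 kHz = 109.52 kHz.

109.52 kHz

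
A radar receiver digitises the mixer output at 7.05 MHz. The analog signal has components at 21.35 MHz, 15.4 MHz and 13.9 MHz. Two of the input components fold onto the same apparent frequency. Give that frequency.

fs/2 = 3.525 MHz.
21.35 MHz mod fs = 0.2 MHz.
0.2 MHz ≤ fs/2 = 3.525 MHz, appears at 0.2 MHz.
15.4 MHz mod fs = 1.3 MHz.
1.3 MHz ≤ fs/2 = 3.525 MHz, appears at 1.3 MHz.
13.9 MHz mod fs = 6.85 MHz.
6.85 MHz > fs/2 = 3.525 MHz, folds to fs − 6.85 MHz = 0.2 MHz.
13.9 MHz and 21.35 MHz both map to 0.2 MHz.

0.2 MHz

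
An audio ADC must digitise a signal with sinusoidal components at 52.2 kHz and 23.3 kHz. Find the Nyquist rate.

Highest-frequency component: 52.2 kHz.
Nyquist rate = 2 × 52.2 kHz = 104.4 kHz.

104.4 kHz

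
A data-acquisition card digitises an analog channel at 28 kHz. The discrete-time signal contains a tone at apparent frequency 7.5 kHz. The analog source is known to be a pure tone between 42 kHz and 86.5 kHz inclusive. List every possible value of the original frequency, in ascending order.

48.5 kHz, 63.5 kHz, 76.5 kHz

Frequencies that alias to 7.5 kHz are k·fs ± 7.5 kHz for integer k ≥ 0.
k=0: 7.5 kHz.
k=1: 20.5 kHz, 35.5 kHz.
k=2: 48.5 kHz, 63.5 kHz.
k=3: 76.5 kHz, 91.5 kHz.
k=4: 104.5 kHz, 119.5 kHz.
Within [42 kHz, 86.5 kHz]: 48.5 kHz, 63.5 kHz, 76.5 kHz.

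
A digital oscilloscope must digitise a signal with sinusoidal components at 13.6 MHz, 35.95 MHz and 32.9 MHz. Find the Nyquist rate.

Highest-frequency component: 35.95 MHz.
Nyquist rate = 2 × 35.95 MHz = 71.9 MHz.

71.9 MHz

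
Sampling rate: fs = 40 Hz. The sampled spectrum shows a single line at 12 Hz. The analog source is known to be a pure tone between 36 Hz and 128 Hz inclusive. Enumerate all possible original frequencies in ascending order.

52 Hz, 68 Hz, 92 Hz, 108 Hz

Frequencies that alias to 12 Hz are k·fs ± 12 Hz for integer k ≥ 0.
k=0: 12 Hz.
k=1: 28 Hz, 52 Hz.
k=2: 68 Hz, 92 Hz.
k=3: 108 Hz, 132 Hz.
k=4: 148 Hz, 172 Hz.
Within [36 Hz, 128 Hz]: 52 Hz, 68 Hz, 92 Hz, 108 Hz.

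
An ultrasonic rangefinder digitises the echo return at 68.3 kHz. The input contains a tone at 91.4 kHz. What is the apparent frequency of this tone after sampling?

91.4 kHz mod fs = 23.1 kHz.
23.1 kHz ≤ fs/2 = 34.15 kHz, appears at 23.1 kHz.

23.1 kHz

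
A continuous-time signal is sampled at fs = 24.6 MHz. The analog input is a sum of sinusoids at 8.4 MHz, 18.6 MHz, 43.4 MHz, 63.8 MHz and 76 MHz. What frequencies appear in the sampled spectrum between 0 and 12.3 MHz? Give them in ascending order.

fs/2 = 12.3 MHz.
8.4 MHz ≤ fs/2 = 12.3 MHz, passes unchanged.
18.6 MHz > fs/2 = 12.3 MHz, folds to fs − 18.6 MHz = 6 MHz.
43.4 MHz mod fs = 18.8 MHz.
18.8 MHz > fs/2 = 12.3 MHz, folds to fs − 18.8 MHz = 5.8 MHz.
63.8 MHz mod fs = 14.6 MHz.
14.6 MHz > fs/2 = 12.3 MHz, folds to fs − 14.6 MHz = 10 MHz.
76 MHz mod fs = 2.2 MHz.
2.2 MHz ≤ fs/2 = 12.3 MHz, appears at 2.2 MHz.
Distinct values: {2.2 MHz, 5.8 MHz, 6 MHz, 8.4 MHz, 10 MHz}.

2.2 MHz, 5.8 MHz, 6 MHz, 8.4 MHz, 10 MHz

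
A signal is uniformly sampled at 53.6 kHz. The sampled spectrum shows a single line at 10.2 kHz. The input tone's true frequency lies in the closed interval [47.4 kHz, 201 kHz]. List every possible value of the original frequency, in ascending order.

Frequencies that alias to 10.2 kHz are k·fs ± 10.2 kHz for integer k ≥ 0.
k=0: 10.2 kHz.
k=1: 43.4 kHz, 63.8 kHz.
k=2: 97 kHz, 117.4 kHz.
k=3: 150.6 kHz, 171 kHz.
k=4: 204.2 kHz, 224.6 kHz.
Within [47.4 kHz, 201 kHz]: 63.8 kHz, 97 kHz, 117.4 kHz, 150.6 kHz, 171 kHz.

63.8 kHz, 97 kHz, 117.4 kHz, 150.6 kHz, 171 kHz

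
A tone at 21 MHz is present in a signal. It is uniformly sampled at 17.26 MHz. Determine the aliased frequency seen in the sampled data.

21 MHz mod fs = 3.74 MHz.
3.74 MHz ≤ fs/2 = 8.63 MHz, appears at 3.74 MHz.

3.74 MHz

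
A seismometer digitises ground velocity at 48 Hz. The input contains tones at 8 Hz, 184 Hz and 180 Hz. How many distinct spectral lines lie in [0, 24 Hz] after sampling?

fs/2 = 24 Hz.
8 Hz ≤ fs/2 = 24 Hz, passes unchanged.
184 Hz mod fs = 40 Hz.
40 Hz > fs/2 = 24 Hz, folds to fs − 40 Hz = 8 Hz.
180 Hz mod fs = 36 Hz.
36 Hz > fs/2 = 24 Hz, folds to fs − 36 Hz = 12 Hz.
Distinct values: {8 Hz, 12 Hz} → 2.

2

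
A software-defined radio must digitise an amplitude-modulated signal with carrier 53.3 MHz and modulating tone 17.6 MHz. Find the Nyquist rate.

141.8 MHz

AM sidebands sit at fc ± fm = 35.7 MHz and 70.9 MHz.
Highest-frequency component: 70.9 MHz.
Nyquist rate = 2 × 70.9 MHz = 141.8 MHz.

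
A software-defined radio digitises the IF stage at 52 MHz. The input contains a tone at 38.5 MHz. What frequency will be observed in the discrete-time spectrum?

13.5 MHz

38.5 MHz > fs/2 = 26 MHz, folds to fs − 38.5 MHz = 13.5 MHz.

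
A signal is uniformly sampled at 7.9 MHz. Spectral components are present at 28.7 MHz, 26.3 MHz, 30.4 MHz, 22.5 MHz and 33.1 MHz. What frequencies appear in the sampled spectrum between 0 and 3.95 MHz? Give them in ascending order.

1.2 MHz, 1.5 MHz, 2.6 MHz, 2.9 MHz

fs/2 = 3.95 MHz.
28.7 MHz mod fs = 5 MHz.
5 MHz > fs/2 = 3.95 MHz, folds to fs − 5 MHz = 2.9 MHz.
26.3 MHz mod fs = 2.6 MHz.
2.6 MHz ≤ fs/2 = 3.95 MHz, appears at 2.6 MHz.
30.4 MHz mod fs = 6.7 MHz.
6.7 MHz > fs/2 = 3.95 MHz, folds to fs − 6.7 MHz = 1.2 MHz.
22.5 MHz mod fs = 6.7 MHz.
6.7 MHz > fs/2 = 3.95 MHz, folds to fs − 6.7 MHz = 1.2 MHz.
33.1 MHz mod fs = 1.5 MHz.
1.5 MHz ≤ fs/2 = 3.95 MHz, appears at 1.5 MHz.
Distinct values: {1.2 MHz, 1.5 MHz, 2.6 MHz, 2.9 MHz}.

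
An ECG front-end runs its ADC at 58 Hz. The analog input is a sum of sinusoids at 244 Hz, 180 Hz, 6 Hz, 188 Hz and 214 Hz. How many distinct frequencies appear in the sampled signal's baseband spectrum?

4

fs/2 = 29 Hz.
244 Hz mod fs = 12 Hz.
12 Hz ≤ fs/2 = 29 Hz, appears at 12 Hz.
180 Hz mod fs = 6 Hz.
6 Hz ≤ fs/2 = 29 Hz, appears at 6 Hz.
6 Hz ≤ fs/2 = 29 Hz, passes unchanged.
188 Hz mod fs = 14 Hz.
14 Hz ≤ fs/2 = 29 Hz, appears at 14 Hz.
214 Hz mod fs = 40 Hz.
40 Hz > fs/2 = 29 Hz, folds to fs − 40 Hz = 18 Hz.
Distinct values: {6 Hz, 12 Hz, 14 Hz, 18 Hz} → 4.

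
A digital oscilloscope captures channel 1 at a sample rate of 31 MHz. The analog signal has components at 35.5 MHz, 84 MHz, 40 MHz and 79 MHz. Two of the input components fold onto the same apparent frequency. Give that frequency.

fs/2 = 15.5 MHz.
35.5 MHz mod fs = 4.5 MHz.
4.5 MHz ≤ fs/2 = 15.5 MHz, appears at 4.5 MHz.
84 MHz mod fs = 22 MHz.
22 MHz > fs/2 = 15.5 MHz, folds to fs − 22 MHz = 9 MHz.
40 MHz mod fs = 9 MHz.
9 MHz ≤ fs/2 = 15.5 MHz, appears at 9 MHz.
79 MHz mod fs = 17 MHz.
17 MHz > fs/2 = 15.5 MHz, folds to fs − 17 MHz = 14 MHz.
40 MHz and 84 MHz both map to 9 MHz.

9 MHz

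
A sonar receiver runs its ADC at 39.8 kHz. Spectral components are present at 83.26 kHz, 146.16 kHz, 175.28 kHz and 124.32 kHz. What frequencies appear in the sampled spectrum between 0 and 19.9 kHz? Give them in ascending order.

3.66 kHz, 4.92 kHz, 13.04 kHz, 16.08 kHz

fs/2 = 19.9 kHz.
83.26 kHz mod fs = 3.66 kHz.
3.66 kHz ≤ fs/2 = 19.9 kHz, appears at 3.66 kHz.
146.16 kHz mod fs = 26.76 kHz.
26.76 kHz > fs/2 = 19.9 kHz, folds to fs − 26.76 kHz = 13.04 kHz.
175.28 kHz mod fs = 16.08 kHz.
16.08 kHz ≤ fs/2 = 19.9 kHz, appears at 16.08 kHz.
124.32 kHz mod fs = 4.92 kHz.
4.92 kHz ≤ fs/2 = 19.9 kHz, appears at 4.92 kHz.
Distinct values: {3.66 kHz, 4.92 kHz, 13.04 kHz, 16.08 kHz}.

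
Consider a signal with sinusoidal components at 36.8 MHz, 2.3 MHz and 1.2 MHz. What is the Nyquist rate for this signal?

73.6 MHz

Highest-frequency component: 36.8 MHz.
Nyquist rate = 2 × 36.8 MHz = 73.6 MHz.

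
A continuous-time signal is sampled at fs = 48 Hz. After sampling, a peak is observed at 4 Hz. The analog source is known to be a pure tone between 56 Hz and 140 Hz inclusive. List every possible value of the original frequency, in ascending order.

Frequencies that alias to 4 Hz are k·fs ± 4 Hz for integer k ≥ 0.
k=0: 4 Hz.
k=1: 44 Hz, 52 Hz.
k=2: 92 Hz, 100 Hz.
k=3: 140 Hz, 148 Hz.
k=4: 188 Hz, 196 Hz.
Within [56 Hz, 140 Hz]: 92 Hz, 100 Hz, 140 Hz.

92 Hz, 100 Hz, 140 Hz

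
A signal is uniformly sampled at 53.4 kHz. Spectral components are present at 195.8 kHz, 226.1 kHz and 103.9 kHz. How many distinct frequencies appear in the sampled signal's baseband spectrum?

fs/2 = 26.7 kHz.
195.8 kHz mod fs = 35.6 kHz.
35.6 kHz > fs/2 = 26.7 kHz, folds to fs − 35.6 kHz = 17.8 kHz.
226.1 kHz mod fs = 12.5 kHz.
12.5 kHz ≤ fs/2 = 26.7 kHz, appears at 12.5 kHz.
103.9 kHz mod fs = 50.5 kHz.
50.5 kHz > fs/2 = 26.7 kHz, folds to fs − 50.5 kHz = 2.9 kHz.
Distinct values: {2.9 kHz, 12.5 kHz, 17.8 kHz} → 3.

3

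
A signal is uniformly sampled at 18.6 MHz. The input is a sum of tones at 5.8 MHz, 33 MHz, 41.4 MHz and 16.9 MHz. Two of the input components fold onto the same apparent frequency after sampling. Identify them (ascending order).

33 MHz, 41.4 MHz

fs/2 = 9.3 MHz.
5.8 MHz ≤ fs/2 = 9.3 MHz, passes unchanged.
33 MHz mod fs = 14.4 MHz.
14.4 MHz > fs/2 = 9.3 MHz, folds to fs − 14.4 MHz = 4.2 MHz.
41.4 MHz mod fs = 4.2 MHz.
4.2 MHz ≤ fs/2 = 9.3 MHz, appears at 4.2 MHz.
16.9 MHz > fs/2 = 9.3 MHz, folds to fs − 16.9 MHz = 1.7 MHz.
33 MHz and 41.4 MHz both map to 4.2 MHz.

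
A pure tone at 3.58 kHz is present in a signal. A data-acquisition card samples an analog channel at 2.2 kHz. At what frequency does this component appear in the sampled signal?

0.82 kHz

3.58 kHz mod fs = 1.38 kHz.
1.38 kHz > fs/2 = 1.1 kHz, folds to fs − 1.38 kHz = 0.82 kHz.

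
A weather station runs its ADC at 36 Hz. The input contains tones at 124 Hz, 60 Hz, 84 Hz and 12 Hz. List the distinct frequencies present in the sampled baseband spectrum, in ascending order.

fs/2 = 18 Hz.
124 Hz mod fs = 16 Hz.
16 Hz ≤ fs/2 = 18 Hz, appears at 16 Hz.
60 Hz mod fs = 24 Hz.
24 Hz > fs/2 = 18 Hz, folds to fs − 24 Hz = 12 Hz.
84 Hz mod fs = 12 Hz.
12 Hz ≤ fs/2 = 18 Hz, appears at 12 Hz.
12 Hz ≤ fs/2 = 18 Hz, passes unchanged.
Distinct values: {12 Hz, 16 Hz}.

12 Hz, 16 Hz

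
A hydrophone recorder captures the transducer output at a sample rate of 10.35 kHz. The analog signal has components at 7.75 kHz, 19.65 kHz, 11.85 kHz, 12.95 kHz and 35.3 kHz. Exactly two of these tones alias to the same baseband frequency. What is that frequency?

fs/2 = 5.175 kHz.
7.75 kHz > fs/2 = 5.175 kHz, folds to fs − 7.75 kHz = 2.6 kHz.
19.65 kHz mod fs = 9.3 kHz.
9.3 kHz > fs/2 = 5.175 kHz, folds to fs − 9.3 kHz = 1.05 kHz.
11.85 kHz mod fs = 1.5 kHz.
1.5 kHz ≤ fs/2 = 5.175 kHz, appears at 1.5 kHz.
12.95 kHz mod fs = 2.6 kHz.
2.6 kHz ≤ fs/2 = 5.175 kHz, appears at 2.6 kHz.
35.3 kHz mod fs = 4.25 kHz.
4.25 kHz ≤ fs/2 = 5.175 kHz, appears at 4.25 kHz.
7.75 kHz and 12.95 kHz both map to 2.6 kHz.

2.6 kHz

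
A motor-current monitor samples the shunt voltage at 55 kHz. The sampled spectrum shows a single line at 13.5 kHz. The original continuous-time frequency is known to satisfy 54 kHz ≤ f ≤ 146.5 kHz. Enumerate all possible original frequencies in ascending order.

Frequencies that alias to 13.5 kHz are k·fs ± 13.5 kHz for integer k ≥ 0.
k=0: 13.5 kHz.
k=1: 41.5 kHz, 68.5 kHz.
k=2: 96.5 kHz, 123.5 kHz.
k=3: 151.5 kHz, 178.5 kHz.
Within [54 kHz, 146.5 kHz]: 68.5 kHz, 96.5 kHz, 123.5 kHz.

68.5 kHz, 96.5 kHz, 123.5 kHz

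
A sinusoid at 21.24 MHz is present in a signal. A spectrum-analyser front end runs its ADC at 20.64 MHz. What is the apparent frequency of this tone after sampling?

0.6 MHz

21.24 MHz mod fs = 0.6 MHz.
0.6 MHz ≤ fs/2 = 10.32 MHz, appears at 0.6 MHz.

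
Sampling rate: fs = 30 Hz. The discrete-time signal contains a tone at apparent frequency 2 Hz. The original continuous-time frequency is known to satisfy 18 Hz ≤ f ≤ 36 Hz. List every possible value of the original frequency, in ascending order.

28 Hz, 32 Hz

Frequencies that alias to 2 Hz are k·fs ± 2 Hz for integer k ≥ 0.
k=0: 2 Hz.
k=1: 28 Hz, 32 Hz.
k=2: 58 Hz, 62 Hz.
Within [18 Hz, 36 Hz]: 28 Hz, 32 Hz.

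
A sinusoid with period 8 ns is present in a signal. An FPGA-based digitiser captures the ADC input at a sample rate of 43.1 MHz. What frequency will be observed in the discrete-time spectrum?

4.3 MHz

T = 8 ns → f = 1/T = 125 MHz.
125 MHz mod fs = 38.8 MHz.
38.8 MHz > fs/2 = 21.55 MHz, folds to fs − 38.8 MHz = 4.3 MHz.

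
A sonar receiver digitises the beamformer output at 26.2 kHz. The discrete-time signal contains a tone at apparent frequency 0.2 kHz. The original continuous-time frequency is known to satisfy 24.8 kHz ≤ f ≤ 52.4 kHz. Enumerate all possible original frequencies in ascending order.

Frequencies that alias to 0.2 kHz are k·fs ± 0.2 kHz for integer k ≥ 0.
k=0: 0.2 kHz.
k=1: 26 kHz, 26.4 kHz.
k=2: 52.2 kHz, 52.6 kHz.
k=3: 78.4 kHz, 78.8 kHz.
Within [24.8 kHz, 52.4 kHz]: 26 kHz, 26.4 kHz, 52.2 kHz.

26 kHz, 26.4 kHz, 52.2 kHz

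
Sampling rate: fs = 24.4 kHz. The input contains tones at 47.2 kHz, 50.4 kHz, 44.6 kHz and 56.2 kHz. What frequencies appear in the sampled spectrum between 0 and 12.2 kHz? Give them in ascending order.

fs/2 = 12.2 kHz.
47.2 kHz mod fs = 22.8 kHz.
22.8 kHz > fs/2 = 12.2 kHz, folds to fs − 22.8 kHz = 1.6 kHz.
50.4 kHz mod fs = 1.6 kHz.
1.6 kHz ≤ fs/2 = 12.2 kHz, appears at 1.6 kHz.
44.6 kHz mod fs = 20.2 kHz.
20.2 kHz > fs/2 = 12.2 kHz, folds to fs − 20.2 kHz = 4.2 kHz.
56.2 kHz mod fs = 7.4 kHz.
7.4 kHz ≤ fs/2 = 12.2 kHz, appears at 7.4 kHz.
Distinct values: {1.6 kHz, 4.2 kHz, 7.4 kHz}.

1.6 kHz, 4.2 kHz, 7.4 kHz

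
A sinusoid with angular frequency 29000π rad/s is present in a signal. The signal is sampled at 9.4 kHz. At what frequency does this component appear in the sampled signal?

ω = 29000π rad/s → f = ω/(2π) = 14500 Hz = 14.5 kHz.
14.5 kHz mod fs = 5.1 kHz.
5.1 kHz > fs/2 = 4.7 kHz, folds to fs − 5.1 kHz = 4.3 kHz.

4.3 kHz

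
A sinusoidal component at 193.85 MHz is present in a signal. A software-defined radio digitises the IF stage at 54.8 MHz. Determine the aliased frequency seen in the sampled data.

25.35 MHz

193.85 MHz mod fs = 29.45 MHz.
29.45 MHz > fs/2 = 27.4 MHz, folds to fs − 29.45 MHz = 25.35 MHz.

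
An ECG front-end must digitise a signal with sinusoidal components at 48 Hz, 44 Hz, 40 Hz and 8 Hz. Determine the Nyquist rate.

Highest-frequency component: 48 Hz.
Nyquist rate = 2 × 48 Hz = 96 Hz.

96 Hz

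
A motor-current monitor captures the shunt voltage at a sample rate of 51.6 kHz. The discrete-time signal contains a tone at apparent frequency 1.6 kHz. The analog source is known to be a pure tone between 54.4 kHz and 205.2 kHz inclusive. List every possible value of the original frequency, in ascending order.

101.6 kHz, 104.8 kHz, 153.2 kHz, 156.4 kHz, 204.8 kHz

Frequencies that alias to 1.6 kHz are k·fs ± 1.6 kHz for integer k ≥ 0.
k=0: 1.6 kHz.
k=1: 50 kHz, 53.2 kHz.
k=2: 101.6 kHz, 104.8 kHz.
k=3: 153.2 kHz, 156.4 kHz.
k=4: 204.8 kHz, 208 kHz.
k=5: 256.4 kHz, 259.6 kHz.
Within [54.4 kHz, 205.2 kHz]: 101.6 kHz, 104.8 kHz, 153.2 kHz, 156.4 kHz, 204.8 kHz.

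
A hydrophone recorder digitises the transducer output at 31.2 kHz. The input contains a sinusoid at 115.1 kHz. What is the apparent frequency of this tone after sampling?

9.7 kHz

115.1 kHz mod fs = 21.5 kHz.
21.5 kHz > fs/2 = 15.6 kHz, folds to fs − 21.5 kHz = 9.7 kHz.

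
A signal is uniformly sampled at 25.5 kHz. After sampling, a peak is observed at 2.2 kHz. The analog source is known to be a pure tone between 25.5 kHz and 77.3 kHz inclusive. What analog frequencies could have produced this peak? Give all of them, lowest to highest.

Frequencies that alias to 2.2 kHz are k·fs ± 2.2 kHz for integer k ≥ 0.
k=0: 2.2 kHz.
k=1: 23.3 kHz, 27.7 kHz.
k=2: 48.8 kHz, 53.2 kHz.
k=3: 74.3 kHz, 78.7 kHz.
k=4: 99.8 kHz, 104.2 kHz.
Within [25.5 kHz, 77.3 kHz]: 27.7 kHz, 48.8 kHz, 53.2 kHz, 74.3 kHz.

27.7 kHz, 48.8 kHz, 53.2 kHz, 74.3 kHz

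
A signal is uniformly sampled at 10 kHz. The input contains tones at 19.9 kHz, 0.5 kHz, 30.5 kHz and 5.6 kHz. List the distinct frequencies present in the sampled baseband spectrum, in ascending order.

fs/2 = 5 kHz.
19.9 kHz mod fs = 9.9 kHz.
9.9 kHz > fs/2 = 5 kHz, folds to fs − 9.9 kHz = 0.1 kHz.
0.5 kHz ≤ fs/2 = 5 kHz, passes unchanged.
30.5 kHz mod fs = 0.5 kHz.
0.5 kHz ≤ fs/2 = 5 kHz, appears at 0.5 kHz.
5.6 kHz > fs/2 = 5 kHz, folds to fs − 5.6 kHz = 4.4 kHz.
Distinct values: {0.1 kHz, 0.5 kHz, 4.4 kHz}.

0.1 kHz, 0.5 kHz, 4.4 kHz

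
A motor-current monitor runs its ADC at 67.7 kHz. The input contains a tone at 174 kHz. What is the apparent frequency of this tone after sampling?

29.1 kHz

174 kHz mod fs = 38.6 kHz.
38.6 kHz > fs/2 = 33.85 kHz, folds to fs − 38.6 kHz = 29.1 kHz.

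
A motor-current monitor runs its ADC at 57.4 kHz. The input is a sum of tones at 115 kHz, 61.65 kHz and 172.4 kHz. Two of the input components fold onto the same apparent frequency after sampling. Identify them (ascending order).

115 kHz, 172.4 kHz

fs/2 = 28.7 kHz.
115 kHz mod fs = 0.2 kHz.
0.2 kHz ≤ fs/2 = 28.7 kHz, appears at 0.2 kHz.
61.65 kHz mod fs = 4.25 kHz.
4.25 kHz ≤ fs/2 = 28.7 kHz, appears at 4.25 kHz.
172.4 kHz mod fs = 0.2 kHz.
0.2 kHz ≤ fs/2 = 28.7 kHz, appears at 0.2 kHz.
115 kHz and 172.4 kHz both map to 0.2 kHz.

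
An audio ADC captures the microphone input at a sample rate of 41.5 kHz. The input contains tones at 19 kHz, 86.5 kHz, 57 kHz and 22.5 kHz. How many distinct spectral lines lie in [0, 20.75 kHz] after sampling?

3

fs/2 = 20.75 kHz.
19 kHz ≤ fs/2 = 20.75 kHz, passes unchanged.
86.5 kHz mod fs = 3.5 kHz.
3.5 kHz ≤ fs/2 = 20.75 kHz, appears at 3.5 kHz.
57 kHz mod fs = 15.5 kHz.
15.5 kHz ≤ fs/2 = 20.75 kHz, appears at 15.5 kHz.
22.5 kHz > fs/2 = 20.75 kHz, folds to fs − 22.5 kHz = 19 kHz.
Distinct values: {3.5 kHz, 15.5 kHz, 19 kHz} → 3.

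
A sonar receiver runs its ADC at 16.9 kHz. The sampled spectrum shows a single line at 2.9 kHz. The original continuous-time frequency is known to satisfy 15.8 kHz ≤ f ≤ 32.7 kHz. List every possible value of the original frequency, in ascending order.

Frequencies that alias to 2.9 kHz are k·fs ± 2.9 kHz for integer k ≥ 0.
k=0: 2.9 kHz.
k=1: 14 kHz, 19.8 kHz.
k=2: 30.9 kHz, 36.7 kHz.
k=3: 47.8 kHz, 53.6 kHz.
Within [15.8 kHz, 32.7 kHz]: 19.8 kHz, 30.9 kHz.

19.8 kHz, 30.9 kHz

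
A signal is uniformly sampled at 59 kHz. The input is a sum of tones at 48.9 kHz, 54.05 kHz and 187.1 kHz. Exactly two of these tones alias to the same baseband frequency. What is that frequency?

10.1 kHz

fs/2 = 29.5 kHz.
48.9 kHz > fs/2 = 29.5 kHz, folds to fs − 48.9 kHz = 10.1 kHz.
54.05 kHz > fs/2 = 29.5 kHz, folds to fs − 54.05 kHz = 4.95 kHz.
187.1 kHz mod fs = 10.1 kHz.
10.1 kHz ≤ fs/2 = 29.5 kHz, appears at 10.1 kHz.
48.9 kHz and 187.1 kHz both map to 10.1 kHz.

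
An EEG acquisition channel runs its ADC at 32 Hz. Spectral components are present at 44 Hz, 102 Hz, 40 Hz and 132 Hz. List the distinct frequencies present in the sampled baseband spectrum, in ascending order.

fs/2 = 16 Hz.
44 Hz mod fs = 12 Hz.
12 Hz ≤ fs/2 = 16 Hz, appears at 12 Hz.
102 Hz mod fs = 6 Hz.
6 Hz ≤ fs/2 = 16 Hz, appears at 6 Hz.
40 Hz mod fs = 8 Hz.
8 Hz ≤ fs/2 = 16 Hz, appears at 8 Hz.
132 Hz mod fs = 4 Hz.
4 Hz ≤ fs/2 = 16 Hz, appears at 4 Hz.
Distinct values: {4 Hz, 6 Hz, 8 Hz, 12 Hz}.

4 Hz, 6 Hz, 8 Hz, 12 Hz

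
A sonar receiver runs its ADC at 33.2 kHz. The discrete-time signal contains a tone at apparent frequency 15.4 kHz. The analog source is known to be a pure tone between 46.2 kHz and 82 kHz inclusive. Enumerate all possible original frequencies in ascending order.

Frequencies that alias to 15.4 kHz are k·fs ± 15.4 kHz for integer k ≥ 0.
k=0: 15.4 kHz.
k=1: 17.8 kHz, 48.6 kHz.
k=2: 51 kHz, 81.8 kHz.
k=3: 84.2 kHz, 115 kHz.
Within [46.2 kHz, 82 kHz]: 48.6 kHz, 51 kHz, 81.8 kHz.

48.6 kHz, 51 kHz, 81.8 kHz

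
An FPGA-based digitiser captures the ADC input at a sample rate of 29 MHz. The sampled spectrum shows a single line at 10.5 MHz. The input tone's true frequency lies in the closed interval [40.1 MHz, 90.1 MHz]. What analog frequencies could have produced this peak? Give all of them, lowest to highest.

Frequencies that alias to 10.5 MHz are k·fs ± 10.5 MHz for integer k ≥ 0.
k=0: 10.5 MHz.
k=1: 18.5 MHz, 39.5 MHz.
k=2: 47.5 MHz, 68.5 MHz.
k=3: 76.5 MHz, 97.5 MHz.
k=4: 105.5 MHz, 126.5 MHz.
Within [40.1 MHz, 90.1 MHz]: 47.5 MHz, 68.5 MHz, 76.5 MHz.

47.5 MHz, 68.5 MHz, 76.5 MHz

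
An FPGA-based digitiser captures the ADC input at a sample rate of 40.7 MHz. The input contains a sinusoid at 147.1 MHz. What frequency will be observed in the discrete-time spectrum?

147.1 MHz mod fs = 25 MHz.
25 MHz > fs/2 = 20.35 MHz, folds to fs − 25 MHz = 15.7 MHz.

15.7 MHz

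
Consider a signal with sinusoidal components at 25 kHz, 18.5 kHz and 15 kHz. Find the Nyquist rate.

Highest-frequency component: 25 kHz.
Nyquist rate = 2 × 25 kHz = 50 kHz.

50 kHz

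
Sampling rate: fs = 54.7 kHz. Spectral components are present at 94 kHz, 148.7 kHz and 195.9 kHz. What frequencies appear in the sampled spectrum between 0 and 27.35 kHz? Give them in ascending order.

15.4 kHz, 22.9 kHz

fs/2 = 27.35 kHz.
94 kHz mod fs = 39.3 kHz.
39.3 kHz > fs/2 = 27.35 kHz, folds to fs − 39.3 kHz = 15.4 kHz.
148.7 kHz mod fs = 39.3 kHz.
39.3 kHz > fs/2 = 27.35 kHz, folds to fs − 39.3 kHz = 15.4 kHz.
195.9 kHz mod fs = 31.8 kHz.
31.8 kHz > fs/2 = 27.35 kHz, folds to fs − 31.8 kHz = 22.9 kHz.
Distinct values: {15.4 kHz, 22.9 kHz}.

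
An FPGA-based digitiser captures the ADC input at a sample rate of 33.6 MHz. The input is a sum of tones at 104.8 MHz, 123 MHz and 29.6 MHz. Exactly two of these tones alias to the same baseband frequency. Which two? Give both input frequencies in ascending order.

fs/2 = 16.8 MHz.
104.8 MHz mod fs = 4 MHz.
4 MHz ≤ fs/2 = 16.8 MHz, appears at 4 MHz.
123 MHz mod fs = 22.2 MHz.
22.2 MHz > fs/2 = 16.8 MHz, folds to fs − 22.2 MHz = 11.4 MHz.
29.6 MHz > fs/2 = 16.8 MHz, folds to fs − 29.6 MHz = 4 MHz.
29.6 MHz and 104.8 MHz both map to 4 MHz.

29.6 MHz, 104.8 MHz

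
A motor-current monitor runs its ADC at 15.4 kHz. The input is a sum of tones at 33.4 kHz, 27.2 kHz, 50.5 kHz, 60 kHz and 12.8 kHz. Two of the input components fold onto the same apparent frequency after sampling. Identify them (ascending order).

12.8 kHz, 33.4 kHz

fs/2 = 7.7 kHz.
33.4 kHz mod fs = 2.6 kHz.
2.6 kHz ≤ fs/2 = 7.7 kHz, appears at 2.6 kHz.
27.2 kHz mod fs = 11.8 kHz.
11.8 kHz > fs/2 = 7.7 kHz, folds to fs − 11.8 kHz = 3.6 kHz.
50.5 kHz mod fs = 4.3 kHz.
4.3 kHz ≤ fs/2 = 7.7 kHz, appears at 4.3 kHz.
60 kHz mod fs = 13.8 kHz.
13.8 kHz > fs/2 = 7.7 kHz, folds to fs − 13.8 kHz = 1.6 kHz.
12.8 kHz > fs/2 = 7.7 kHz, folds to fs − 12.8 kHz = 2.6 kHz.
12.8 kHz and 33.4 kHz both map to 2.6 kHz.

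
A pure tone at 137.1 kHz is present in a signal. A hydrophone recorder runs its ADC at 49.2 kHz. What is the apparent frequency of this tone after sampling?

10.5 kHz

137.1 kHz mod fs = 38.7 kHz.
38.7 kHz > fs/2 = 24.6 kHz, folds to fs − 38.7 kHz = 10.5 kHz.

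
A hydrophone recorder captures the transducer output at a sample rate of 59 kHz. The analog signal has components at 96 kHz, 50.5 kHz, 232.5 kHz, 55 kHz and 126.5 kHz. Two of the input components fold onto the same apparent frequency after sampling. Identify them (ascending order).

50.5 kHz, 126.5 kHz

fs/2 = 29.5 kHz.
96 kHz mod fs = 37 kHz.
37 kHz > fs/2 = 29.5 kHz, folds to fs − 37 kHz = 22 kHz.
50.5 kHz > fs/2 = 29.5 kHz, folds to fs − 50.5 kHz = 8.5 kHz.
232.5 kHz mod fs = 55.5 kHz.
55.5 kHz > fs/2 = 29.5 kHz, folds to fs − 55.5 kHz = 3.5 kHz.
55 kHz > fs/2 = 29.5 kHz, folds to fs − 55 kHz = 4 kHz.
126.5 kHz mod fs = 8.5 kHz.
8.5 kHz ≤ fs/2 = 29.5 kHz, appears at 8.5 kHz.
50.5 kHz and 126.5 kHz both map to 8.5 kHz.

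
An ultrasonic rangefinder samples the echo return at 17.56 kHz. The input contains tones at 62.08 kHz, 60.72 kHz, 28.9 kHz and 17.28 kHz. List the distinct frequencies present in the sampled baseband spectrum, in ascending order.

fs/2 = 8.78 kHz.
62.08 kHz mod fs = 9.4 kHz.
9.4 kHz > fs/2 = 8.78 kHz, folds to fs − 9.4 kHz = 8.16 kHz.
60.72 kHz mod fs = 8.04 kHz.
8.04 kHz ≤ fs/2 = 8.78 kHz, appears at 8.04 kHz.
28.9 kHz mod fs = 11.34 kHz.
11.34 kHz > fs/2 = 8.78 kHz, folds to fs − 11.34 kHz = 6.22 kHz.
17.28 kHz > fs/2 = 8.78 kHz, folds to fs − 17.28 kHz = 0.28 kHz.
Distinct values: {0.28 kHz, 6.22 kHz, 8.04 kHz, 8.16 kHz}.

0.28 kHz, 6.22 kHz, 8.04 kHz, 8.16 kHz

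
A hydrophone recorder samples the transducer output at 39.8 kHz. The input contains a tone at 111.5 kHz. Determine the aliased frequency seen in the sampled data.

7.9 kHz

111.5 kHz mod fs = 31.9 kHz.
31.9 kHz > fs/2 = 19.9 kHz, folds to fs − 31.9 kHz = 7.9 kHz.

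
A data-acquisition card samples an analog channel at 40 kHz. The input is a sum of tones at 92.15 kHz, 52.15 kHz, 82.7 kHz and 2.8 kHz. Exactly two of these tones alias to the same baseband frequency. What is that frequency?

fs/2 = 20 kHz.
92.15 kHz mod fs = 12.15 kHz.
12.15 kHz ≤ fs/2 = 20 kHz, appears at 12.15 kHz.
52.15 kHz mod fs = 12.15 kHz.
12.15 kHz ≤ fs/2 = 20 kHz, appears at 12.15 kHz.
82.7 kHz mod fs = 2.7 kHz.
2.7 kHz ≤ fs/2 = 20 kHz, appears at 2.7 kHz.
2.8 kHz ≤ fs/2 = 20 kHz, passes unchanged.
52.15 kHz and 92.15 kHz both map to 12.15 kHz.

12.15 kHz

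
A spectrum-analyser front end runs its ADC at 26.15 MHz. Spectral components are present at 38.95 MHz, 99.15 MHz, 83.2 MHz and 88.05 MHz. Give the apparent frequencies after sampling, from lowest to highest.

4.75 MHz, 5.45 MHz, 9.6 MHz, 12.8 MHz

fs/2 = 13.075 MHz.
38.95 MHz mod fs = 12.8 MHz.
12.8 MHz ≤ fs/2 = 13.075 MHz, appears at 12.8 MHz.
99.15 MHz mod fs = 20.7 MHz.
20.7 MHz > fs/2 = 13.075 MHz, folds to fs − 20.7 MHz = 5.45 MHz.
83.2 MHz mod fs = 4.75 MHz.
4.75 MHz ≤ fs/2 = 13.075 MHz, appears at 4.75 MHz.
88.05 MHz mod fs = 9.6 MHz.
9.6 MHz ≤ fs/2 = 13.075 MHz, appears at 9.6 MHz.
Distinct values: {4.75 MHz, 5.45 MHz, 9.6 MHz, 12.8 MHz}.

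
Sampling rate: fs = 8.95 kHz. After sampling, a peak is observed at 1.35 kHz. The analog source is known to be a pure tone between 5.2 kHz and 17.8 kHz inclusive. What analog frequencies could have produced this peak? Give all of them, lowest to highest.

7.6 kHz, 10.3 kHz, 16.55 kHz

Frequencies that alias to 1.35 kHz are k·fs ± 1.35 kHz for integer k ≥ 0.
k=0: 1.35 kHz.
k=1: 7.6 kHz, 10.3 kHz.
k=2: 16.55 kHz, 19.25 kHz.
k=3: 25.5 kHz, 28.2 kHz.
Within [5.2 kHz, 17.8 kHz]: 7.6 kHz, 10.3 kHz, 16.55 kHz.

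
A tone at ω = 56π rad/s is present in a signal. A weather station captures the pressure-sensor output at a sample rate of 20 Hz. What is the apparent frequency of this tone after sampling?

ω = 56π rad/s → f = ω/(2π) = 28 Hz.
28 Hz mod fs = 8 Hz.
8 Hz ≤ fs/2 = 10 Hz, appears at 8 Hz.

8 Hz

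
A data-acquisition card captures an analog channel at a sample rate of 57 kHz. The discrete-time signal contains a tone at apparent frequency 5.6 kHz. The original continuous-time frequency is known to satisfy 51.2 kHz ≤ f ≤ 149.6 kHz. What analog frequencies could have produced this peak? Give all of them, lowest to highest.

51.4 kHz, 62.6 kHz, 108.4 kHz, 119.6 kHz

Frequencies that alias to 5.6 kHz are k·fs ± 5.6 kHz for integer k ≥ 0.
k=0: 5.6 kHz.
k=1: 51.4 kHz, 62.6 kHz.
k=2: 108.4 kHz, 119.6 kHz.
k=3: 165.4 kHz, 176.6 kHz.
Within [51.2 kHz, 149.6 kHz]: 51.4 kHz, 62.6 kHz, 108.4 kHz, 119.6 kHz.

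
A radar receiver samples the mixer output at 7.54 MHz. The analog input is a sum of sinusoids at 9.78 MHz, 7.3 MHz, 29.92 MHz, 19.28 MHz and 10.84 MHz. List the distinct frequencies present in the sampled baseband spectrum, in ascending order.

0.24 MHz, 2.24 MHz, 3.3 MHz, 3.34 MHz

fs/2 = 3.77 MHz.
9.78 MHz mod fs = 2.24 MHz.
2.24 MHz ≤ fs/2 = 3.77 MHz, appears at 2.24 MHz.
7.3 MHz > fs/2 = 3.77 MHz, folds to fs − 7.3 MHz = 0.24 MHz.
29.92 MHz mod fs = 7.3 MHz.
7.3 MHz > fs/2 = 3.77 MHz, folds to fs − 7.3 MHz = 0.24 MHz.
19.28 MHz mod fs = 4.2 MHz.
4.2 MHz > fs/2 = 3.77 MHz, folds to fs − 4.2 MHz = 3.34 MHz.
10.84 MHz mod fs = 3.3 MHz.
3.3 MHz ≤ fs/2 = 3.77 MHz, appears at 3.3 MHz.
Distinct values: {0.24 MHz, 2.24 MHz, 3.3 MHz, 3.34 MHz}.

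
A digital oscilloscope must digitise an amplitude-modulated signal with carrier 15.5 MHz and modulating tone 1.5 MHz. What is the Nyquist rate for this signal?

34 MHz

AM sidebands sit at fc ± fm = 14 MHz and 17 MHz.
Highest-frequency component: 17 MHz.
Nyquist rate = 2 × 17 MHz = 34 MHz.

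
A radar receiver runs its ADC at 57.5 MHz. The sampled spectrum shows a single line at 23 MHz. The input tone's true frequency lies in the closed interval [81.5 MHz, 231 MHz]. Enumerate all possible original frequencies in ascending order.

Frequencies that alias to 23 MHz are k·fs ± 23 MHz for integer k ≥ 0.
k=0: 23 MHz.
k=1: 34.5 MHz, 80.5 MHz.
k=2: 92 MHz, 138 MHz.
k=3: 149.5 MHz, 195.5 MHz.
k=4: 207 MHz, 253 MHz.
k=5: 264.5 MHz, 310.5 MHz.
Within [81.5 MHz, 231 MHz]: 92 MHz, 138 MHz, 149.5 MHz, 195.5 MHz, 207 MHz.

92 MHz, 138 MHz, 149.5 MHz, 195.5 MHz, 207 MHz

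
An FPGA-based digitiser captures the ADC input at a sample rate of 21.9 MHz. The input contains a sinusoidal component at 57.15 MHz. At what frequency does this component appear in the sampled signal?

8.55 MHz

57.15 MHz mod fs = 13.35 MHz.
13.35 MHz > fs/2 = 10.95 MHz, folds to fs − 13.35 MHz = 8.55 MHz.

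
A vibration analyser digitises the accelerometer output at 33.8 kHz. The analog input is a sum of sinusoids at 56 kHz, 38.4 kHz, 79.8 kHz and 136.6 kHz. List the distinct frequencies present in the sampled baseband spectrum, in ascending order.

1.4 kHz, 4.6 kHz, 11.6 kHz, 12.2 kHz

fs/2 = 16.9 kHz.
56 kHz mod fs = 22.2 kHz.
22.2 kHz > fs/2 = 16.9 kHz, folds to fs − 22.2 kHz = 11.6 kHz.
38.4 kHz mod fs = 4.6 kHz.
4.6 kHz ≤ fs/2 = 16.9 kHz, appears at 4.6 kHz.
79.8 kHz mod fs = 12.2 kHz.
12.2 kHz ≤ fs/2 = 16.9 kHz, appears at 12.2 kHz.
136.6 kHz mod fs = 1.4 kHz.
1.4 kHz ≤ fs/2 = 16.9 kHz, appears at 1.4 kHz.
Distinct values: {1.4 kHz, 4.6 kHz, 11.6 kHz, 12.2 kHz}.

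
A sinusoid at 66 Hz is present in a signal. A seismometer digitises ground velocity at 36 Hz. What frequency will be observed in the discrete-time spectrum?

6 Hz

66 Hz mod fs = 30 Hz.
30 Hz > fs/2 = 18 Hz, folds to fs − 30 Hz = 6 Hz.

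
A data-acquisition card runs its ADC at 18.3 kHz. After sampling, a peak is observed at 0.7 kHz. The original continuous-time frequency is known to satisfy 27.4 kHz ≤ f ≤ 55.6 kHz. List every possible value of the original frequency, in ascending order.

Frequencies that alias to 0.7 kHz are k·fs ± 0.7 kHz for integer k ≥ 0.
k=0: 0.7 kHz.
k=1: 17.6 kHz, 19 kHz.
k=2: 35.9 kHz, 37.3 kHz.
k=3: 54.2 kHz, 55.6 kHz.
k=4: 72.5 kHz, 73.9 kHz.
Within [27.4 kHz, 55.6 kHz]: 35.9 kHz, 37.3 kHz, 54.2 kHz, 55.6 kHz.

35.9 kHz, 37.3 kHz, 54.2 kHz, 55.6 kHz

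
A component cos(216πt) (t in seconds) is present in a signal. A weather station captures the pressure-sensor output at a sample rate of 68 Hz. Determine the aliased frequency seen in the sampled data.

ω = 216π rad/s → f = ω/(2π) = 108 Hz.
108 Hz mod fs = 40 Hz.
40 Hz > fs/2 = 34 Hz, folds to fs − 40 Hz = 28 Hz.

28 Hz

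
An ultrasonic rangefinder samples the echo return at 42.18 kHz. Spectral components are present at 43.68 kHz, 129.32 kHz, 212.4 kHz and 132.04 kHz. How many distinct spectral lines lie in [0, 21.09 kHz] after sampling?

fs/2 = 21.09 kHz.
43.68 kHz mod fs = 1.5 kHz.
1.5 kHz ≤ fs/2 = 21.09 kHz, appears at 1.5 kHz.
129.32 kHz mod fs = 2.78 kHz.
2.78 kHz ≤ fs/2 = 21.09 kHz, appears at 2.78 kHz.
212.4 kHz mod fs = 1.5 kHz.
1.5 kHz ≤ fs/2 = 21.09 kHz, appears at 1.5 kHz.
132.04 kHz mod fs = 5.5 kHz.
5.5 kHz ≤ fs/2 = 21.09 kHz, appears at 5.5 kHz.
Distinct values: {1.5 kHz, 2.78 kHz, 5.5 kHz} → 3.

3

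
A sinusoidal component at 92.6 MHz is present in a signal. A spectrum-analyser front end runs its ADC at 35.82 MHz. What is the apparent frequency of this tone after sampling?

14.86 MHz

92.6 MHz mod fs = 20.96 MHz.
20.96 MHz > fs/2 = 17.91 MHz, folds to fs − 20.96 MHz = 14.86 MHz.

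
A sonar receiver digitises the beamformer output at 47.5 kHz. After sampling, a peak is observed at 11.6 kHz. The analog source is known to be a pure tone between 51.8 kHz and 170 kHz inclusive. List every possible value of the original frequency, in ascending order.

59.1 kHz, 83.4 kHz, 106.6 kHz, 130.9 kHz, 154.1 kHz

Frequencies that alias to 11.6 kHz are k·fs ± 11.6 kHz for integer k ≥ 0.
k=0: 11.6 kHz.
k=1: 35.9 kHz, 59.1 kHz.
k=2: 83.4 kHz, 106.6 kHz.
k=3: 130.9 kHz, 154.1 kHz.
k=4: 178.4 kHz, 201.6 kHz.
Within [51.8 kHz, 170 kHz]: 59.1 kHz, 83.4 kHz, 106.6 kHz, 130.9 kHz, 154.1 kHz.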